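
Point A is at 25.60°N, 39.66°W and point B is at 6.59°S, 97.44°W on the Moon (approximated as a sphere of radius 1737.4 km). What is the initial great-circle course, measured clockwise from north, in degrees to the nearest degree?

248°

With φ₁ = 0.4468, φ₂ = -0.1150, Δλ = -1.0085 rad, the forward-azimuth formula gives
θ = atan2( sin Δλ cos φ₂ , cos φ₁ sin φ₂ − sin φ₁ cos φ₂ cos Δλ ) = atan2(-0.8404, -0.3324) = -111.58°.
Adding 360° brings this into [0°, 360°): 248°.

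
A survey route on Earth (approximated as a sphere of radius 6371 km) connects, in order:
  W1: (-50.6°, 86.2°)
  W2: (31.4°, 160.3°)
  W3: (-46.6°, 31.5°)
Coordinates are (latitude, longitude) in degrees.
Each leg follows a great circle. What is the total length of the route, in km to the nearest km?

Leg W1→W2: central angle 1.8278 rad, distance 11644.9 km.
Leg W2→W3: central angle 2.4129 rad, distance 15372.5 km.
Total: 11644.9 + 15372.5 ≈ 27017 km.

27017 km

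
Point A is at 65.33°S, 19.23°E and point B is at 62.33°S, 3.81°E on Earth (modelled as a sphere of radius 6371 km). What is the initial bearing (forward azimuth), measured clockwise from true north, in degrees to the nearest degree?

287°

With φ₁ = -1.1402, φ₂ = -1.0879, Δλ = -0.2691 rad, the forward-azimuth formula gives
θ = atan2( sin Δλ cos φ₂ , cos φ₁ sin φ₂ − sin φ₁ cos φ₂ cos Δλ ) = atan2(-0.1235, 0.0371) = -73.26°.
Adding 360° brings this into [0°, 360°): 287°.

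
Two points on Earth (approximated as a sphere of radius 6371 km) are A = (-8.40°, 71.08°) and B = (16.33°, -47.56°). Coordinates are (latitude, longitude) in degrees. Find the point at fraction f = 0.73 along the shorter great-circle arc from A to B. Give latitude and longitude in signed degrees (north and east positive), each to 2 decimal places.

The central angle between A and B is δ = 2.0899 rad.
With f = 0.73, the slerp weights are sin((1−f)δ)/sin δ = 0.6159 and sin(fδ)/sin δ = 1.1506.
Weighted sum of the unit vectors: (0.6159)·(0.3208,0.9358,-0.1461) + (1.1506)·(0.6476,-0.7082,0.2812) = (0.9427, -0.2384, 0.2335).
Converting back: φ = atan2(z, √(x²+y²)) = 13.50°, λ = atan2(y, x) = -14.19°.

13.50°, -14.19°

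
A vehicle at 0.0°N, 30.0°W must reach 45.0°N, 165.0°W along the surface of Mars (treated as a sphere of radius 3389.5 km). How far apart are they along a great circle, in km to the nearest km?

7099 km

With latitudes φ₁ = 0.000°, φ₂ = 45.000° and longitude difference Δλ = -135.000°:
Haversine: a = sin²(Δφ/2) + cos φ₁ cos φ₂ sin²(Δλ/2) = 0.1464 + (1.0000)(0.7071)(0.8536) = 0.75000.
Central angle c = 2·arcsin(√a) = 2.09440 rad.
Distance = R·c = 3389.5 × 2.0944 ≈ 7099 km.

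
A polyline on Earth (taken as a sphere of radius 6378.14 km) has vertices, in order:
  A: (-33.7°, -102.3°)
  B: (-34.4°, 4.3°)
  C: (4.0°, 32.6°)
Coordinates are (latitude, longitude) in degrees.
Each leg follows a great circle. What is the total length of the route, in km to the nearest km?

Leg A→B: central angle 1.4532 rad, distance 9268.5 km.
Leg B→C: central angle 0.8158 rad, distance 5203.0 km.
Total: 9268.5 + 5203.0 ≈ 14472 km.

14472 km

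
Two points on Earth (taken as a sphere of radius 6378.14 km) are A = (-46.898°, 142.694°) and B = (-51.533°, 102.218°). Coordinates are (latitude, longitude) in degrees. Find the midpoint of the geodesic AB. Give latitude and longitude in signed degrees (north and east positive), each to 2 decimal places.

The central angle between A and B is δ = 0.4624 rad.
With f = 0.5, the slerp weights are sin((1−f)δ)/sin δ = 0.5137 and sin(fδ)/sin δ = 0.5137.
Weighted sum of the unit vectors: (0.5137)·(-0.5435,0.4141,-0.7301) + (0.5137)·(-0.1316,0.6080,-0.7830) = (-0.3468, 0.5250, -0.7772).
Converting back: φ = atan2(z, √(x²+y²)) = -51.01°, λ = atan2(y, x) = 123.45°.

-51.01°, 123.45°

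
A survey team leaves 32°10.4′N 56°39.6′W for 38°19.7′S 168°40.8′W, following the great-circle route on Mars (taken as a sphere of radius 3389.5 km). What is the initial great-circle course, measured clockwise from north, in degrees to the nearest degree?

Δλ = -112.020° = -1.9551 rad.
y = sin Δλ · cos φ₂ = (-0.9271)(0.7845) = -0.7272
x = cos φ₁ sin φ₂ − sin φ₁ cos φ₂ cos Δλ = (0.8464)(-0.6202) − (0.5325)(0.7845)(-0.3749) = -0.3683
θ = atan2(y, x) = -116.86°; adding 360° gives 243°.

243°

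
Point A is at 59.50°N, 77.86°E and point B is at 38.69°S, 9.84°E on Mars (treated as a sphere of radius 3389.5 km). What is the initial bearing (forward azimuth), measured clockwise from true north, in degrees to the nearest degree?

Δλ = -68.020° = -1.1872 rad.
y = sin Δλ · cos φ₂ = (-0.9273)(0.7805) = -0.7238
x = cos φ₁ sin φ₂ − sin φ₁ cos φ₂ cos Δλ = (0.5075)(-0.6251) − (0.8616)(0.7805)(0.3743) = -0.5690
θ = atan2(y, x) = -128.17°; adding 360° gives 232°.

232°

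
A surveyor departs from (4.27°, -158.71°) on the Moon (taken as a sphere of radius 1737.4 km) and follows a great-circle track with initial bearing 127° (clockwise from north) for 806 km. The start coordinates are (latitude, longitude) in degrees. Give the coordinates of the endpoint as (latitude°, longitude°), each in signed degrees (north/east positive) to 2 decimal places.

Angular distance δ = d/R = 806/1737.4 = 0.46391 rad; initial bearing θ = 2.2166 rad.
sin φ₂ = sin φ₁ cos δ + cos φ₁ sin δ cos θ = (0.0745)(0.8943) + (0.9972)(0.4474)(-0.6018) = -0.2019, so φ₂ = -11.65°.
Δλ = atan2(sin θ sin δ cos φ₁, cos δ − sin φ₁ sin φ₂) = atan2(0.3564, 0.9093) = 21.399°.
λ₂ = -158.710° + 21.399° = -137.31°.

-11.65°, -137.31°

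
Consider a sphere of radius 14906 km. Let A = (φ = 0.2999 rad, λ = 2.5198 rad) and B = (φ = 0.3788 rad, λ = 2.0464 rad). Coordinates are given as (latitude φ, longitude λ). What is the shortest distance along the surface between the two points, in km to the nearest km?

6748 km

In radians: φ₁ = 0.2999, φ₂ = 0.3788, Δλ = -27.124° = -0.4734 rad.
cos c = sin φ₁ sin φ₂ + cos φ₁ cos φ₂ cos Δλ = (0.2954)(0.3698) + (0.9554)(0.9291)(0.8900) = 0.89927,
so c = arccos(0.89927) = 0.45270 rad.
Distance = R·c = 14906 × 0.4527 ≈ 6748 km.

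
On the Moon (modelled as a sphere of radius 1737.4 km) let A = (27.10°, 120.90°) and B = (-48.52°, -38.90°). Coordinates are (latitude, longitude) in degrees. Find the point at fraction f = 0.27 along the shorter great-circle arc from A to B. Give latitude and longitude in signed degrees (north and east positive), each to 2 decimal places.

-9.47°, 100.81°

The central angle between A and B is δ = 2.6785 rad.
With f = 0.27, the slerp weights are sin((1−f)δ)/sin δ = 2.0750 and sin(fδ)/sin δ = 1.4813.
Weighted sum of the unit vectors: (2.0750)·(-0.4572,0.7639,0.4555) + (1.4813)·(0.5155,-0.4159,-0.7492) = (-0.1850, 0.9689, -0.1645).
Converting back: φ = atan2(z, √(x²+y²)) = -9.47°, λ = atan2(y, x) = 100.81°.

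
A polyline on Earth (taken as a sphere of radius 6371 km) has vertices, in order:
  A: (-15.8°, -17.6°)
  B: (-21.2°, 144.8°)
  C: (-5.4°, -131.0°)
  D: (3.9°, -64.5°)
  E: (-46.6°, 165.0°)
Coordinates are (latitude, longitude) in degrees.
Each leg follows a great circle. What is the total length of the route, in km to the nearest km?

45427 km

Leg A→B: central angle 2.4290 rad, distance 15474.9 km.
Leg B→C: central angle 1.4426 rad, distance 9190.9 km.
Leg C→D: central angle 1.1705 rad, distance 7457.5 km.
Leg D→E: central angle 2.0882 rad, distance 13303.8 km.
Total: 15474.9 + 9190.9 + 7457.5 + 13303.8 ≈ 45427 km.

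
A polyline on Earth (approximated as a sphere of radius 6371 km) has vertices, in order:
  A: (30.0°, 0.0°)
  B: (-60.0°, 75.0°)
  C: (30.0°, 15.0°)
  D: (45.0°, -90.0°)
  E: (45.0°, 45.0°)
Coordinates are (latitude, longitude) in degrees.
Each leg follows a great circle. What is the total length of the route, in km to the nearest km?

Leg A→B: central angle 1.8975 rad, distance 12089.1 km.
Leg B→C: central angle 1.7890 rad, distance 11397.9 km.
Leg C→D: central angle 1.3745 rad, distance 8756.8 km.
Leg D→E: central angle 1.4238 rad, distance 9071.2 km.
Total: 12089.1 + 11397.9 + 8756.8 + 9071.2 ≈ 41315 km.

41315 km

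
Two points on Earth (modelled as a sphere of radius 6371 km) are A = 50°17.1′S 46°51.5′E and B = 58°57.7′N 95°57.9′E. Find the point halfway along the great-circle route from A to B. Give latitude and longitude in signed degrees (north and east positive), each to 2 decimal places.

4.76°, 68.62°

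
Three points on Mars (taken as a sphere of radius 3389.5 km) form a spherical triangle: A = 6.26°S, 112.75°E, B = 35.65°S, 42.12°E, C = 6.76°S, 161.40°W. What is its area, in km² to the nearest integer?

Side lengths (central angles): a = 2.3068, b = 1.4864, c = 1.2330 rad; semiperimeter s = 2.5131.
By l'Huilier's theorem, tan(E/4) = √[tan(s/2) tan((s−a)/2) tan((s−b)/2) tan((s−c)/2)], giving spherical excess E = 1.4022 rad.
Area = E·R² = 1.4022 × (3389.5)² ≈ 16109112 km².

16109112 km²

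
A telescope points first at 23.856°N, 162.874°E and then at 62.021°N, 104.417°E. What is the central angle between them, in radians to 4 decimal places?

0.9501 rad

In radians: φ₁ = 0.4164, φ₂ = 1.0825, Δλ = -58.457° = -1.0203 rad.
Haversine: a = sin²(Δφ/2) + cos φ₁ cos φ₂ sin²(Δλ/2) = 0.1069 + (0.9146)(0.4691)(0.2384) = 0.20919.
Central angle c = 2·arcsin(√a) = 0.95007 rad.
So the angular separation is 0.9501 rad.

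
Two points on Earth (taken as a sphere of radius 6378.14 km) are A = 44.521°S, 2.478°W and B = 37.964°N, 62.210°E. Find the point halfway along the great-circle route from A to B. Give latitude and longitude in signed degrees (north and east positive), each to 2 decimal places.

Central angle δ = 1.7630 rad. Interpolating on the sphere with fraction f = 0.5:
P = [sin((1−f)δ)·A + sin(fδ)·B] / sin δ = 0.7862·A + 0.7862·B in Cartesian coordinates,
giving P = (0.8490, 0.5241, -0.0676), i.e. latitude -3.88°, longitude 31.69°.

-3.88°, 31.69°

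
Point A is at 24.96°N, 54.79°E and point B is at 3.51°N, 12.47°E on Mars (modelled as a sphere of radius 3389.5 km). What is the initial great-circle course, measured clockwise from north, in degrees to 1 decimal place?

249.2°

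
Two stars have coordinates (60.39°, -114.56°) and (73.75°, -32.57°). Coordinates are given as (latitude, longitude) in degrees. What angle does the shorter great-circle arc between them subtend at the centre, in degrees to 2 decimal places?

31.36°

In radians: φ₁ = 1.0540, φ₂ = 1.2872, Δλ = 81.990° = 1.4310 rad.
cos c = sin φ₁ sin φ₂ + cos φ₁ cos φ₂ cos Δλ = (0.8694)(0.9600) + (0.4941)(0.2798)(0.1393) = 0.85394,
so c = arccos(0.85394) = 0.54728 rad.
So the angular separation is 31.36°.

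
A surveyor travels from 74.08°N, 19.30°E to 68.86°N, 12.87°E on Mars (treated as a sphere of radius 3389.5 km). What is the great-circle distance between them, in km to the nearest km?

331 km

With latitudes φ₁ = 74.080°, φ₂ = 68.860° and longitude difference Δλ = -6.430°:
cos c = sin φ₁ sin φ₂ + cos φ₁ cos φ₂ cos Δλ = (0.9616)(0.9327) + (0.2743)(0.3606)(0.9937) = 0.99523,
so c = arccos(0.99523) = 0.09771 rad.
Distance = R·c = 3389.5 × 0.0977 ≈ 331 km.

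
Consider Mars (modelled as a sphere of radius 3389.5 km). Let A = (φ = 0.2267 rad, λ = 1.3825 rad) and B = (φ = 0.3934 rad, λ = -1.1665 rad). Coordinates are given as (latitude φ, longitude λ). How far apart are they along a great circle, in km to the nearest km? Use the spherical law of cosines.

With latitudes φ₁ = 12.989°, φ₂ = 22.540° and longitude difference Δλ = -146.047°:
cos c = sin φ₁ sin φ₂ + cos φ₁ cos φ₂ cos Δλ = (0.2248)(0.3833) + (0.9744)(0.9236)(-0.8295) = -0.66037,
so c = arccos(-0.66037) = 2.29211 rad.
Distance = R·c = 3389.5 × 2.2921 ≈ 7769 km.

7769 km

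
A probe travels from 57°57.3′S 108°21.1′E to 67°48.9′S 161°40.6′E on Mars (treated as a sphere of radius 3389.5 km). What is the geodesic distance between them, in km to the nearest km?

With latitudes φ₁ = -57.955°, φ₂ = -67.815° and longitude difference Δλ = 53.325°:
cos c = sin φ₁ sin φ₂ + cos φ₁ cos φ₂ cos Δλ = (-0.8476)(-0.9260) + (0.5306)(0.3776)(0.5973) = 0.90454,
so c = arccos(0.90454) = 0.44049 rad.
Distance = R·c = 3389.5 × 0.4405 ≈ 1493 km.

1493 km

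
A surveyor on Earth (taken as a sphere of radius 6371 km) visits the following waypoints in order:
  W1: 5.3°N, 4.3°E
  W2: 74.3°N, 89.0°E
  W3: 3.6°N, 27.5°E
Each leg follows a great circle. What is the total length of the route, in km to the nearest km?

18075 km

Leg W1→W2: central angle 1.4567 rad, distance 9280.9 km.
Leg W2→W3: central angle 1.3803 rad, distance 8794.1 km.
Total: 9280.9 + 8794.1 ≈ 18075 km.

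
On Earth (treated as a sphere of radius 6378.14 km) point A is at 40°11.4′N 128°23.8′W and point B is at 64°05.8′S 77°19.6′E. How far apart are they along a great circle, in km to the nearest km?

In radians: φ₁ = 0.7014, φ₂ = -1.1187, Δλ = -154.277° = -2.6926 rad.
cos c = sin φ₁ sin φ₂ + cos φ₁ cos φ₂ cos Δλ = (0.6453)(-0.8995) + (0.7639)(0.4369)(-0.9009) = -0.88114,
so c = arccos(-0.88114) = 2.64905 rad.
Distance = R·c = 6378.14 × 2.6491 ≈ 16896 km.

16896 km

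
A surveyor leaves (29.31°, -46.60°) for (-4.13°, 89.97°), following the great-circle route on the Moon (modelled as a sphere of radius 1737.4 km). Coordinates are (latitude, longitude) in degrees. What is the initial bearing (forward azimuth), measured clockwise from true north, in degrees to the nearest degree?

67°

With φ₁ = 0.5116, φ₂ = -0.0721, Δλ = 2.3836 rad, the forward-azimuth formula gives
θ = atan2( sin Δλ cos φ₂ , cos φ₁ sin φ₂ − sin φ₁ cos φ₂ cos Δλ ) = atan2(0.6857, 0.2918) = 66.95°.
So the initial bearing is 67°.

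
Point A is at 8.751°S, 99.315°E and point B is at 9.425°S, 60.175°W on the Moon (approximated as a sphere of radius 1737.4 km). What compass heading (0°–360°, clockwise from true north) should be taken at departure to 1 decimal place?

228.8°

Δλ = -159.490° = -2.7836 rad.
y = sin Δλ · cos φ₂ = (-0.3504)(0.9865) = -0.3456
x = cos φ₁ sin φ₂ − sin φ₁ cos φ₂ cos Δλ = (0.9884)(-0.1638) − (-0.1521)(0.9865)(-0.9366) = -0.3024
θ = atan2(y, x) = -131.18°; adding 360° gives 228.8°.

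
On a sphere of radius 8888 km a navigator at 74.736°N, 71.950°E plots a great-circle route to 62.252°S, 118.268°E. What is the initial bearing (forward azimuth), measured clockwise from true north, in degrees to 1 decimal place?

148.2°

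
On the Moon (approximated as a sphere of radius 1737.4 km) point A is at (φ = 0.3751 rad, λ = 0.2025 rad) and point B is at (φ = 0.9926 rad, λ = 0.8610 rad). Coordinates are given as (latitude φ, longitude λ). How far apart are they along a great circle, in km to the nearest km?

With latitudes φ₁ = 21.492°, φ₂ = 56.872° and longitude difference Δλ = 37.729°:
cos c = sin φ₁ sin φ₂ + cos φ₁ cos φ₂ cos Δλ = (0.3664)(0.8374) + (0.9305)(0.5465)(0.7909) = 0.70900,
so c = arccos(0.70900) = 0.78271 rad.
Distance = R·c = 1737.4 × 0.7827 ≈ 1360 km.

1360 km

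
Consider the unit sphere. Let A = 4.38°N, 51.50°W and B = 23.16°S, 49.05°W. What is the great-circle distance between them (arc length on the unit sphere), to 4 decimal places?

Let φ₁ = 0.0764 rad, φ₂ = -0.4042 rad, and Δλ = 0.0428 rad.
cos c = sin φ₁ sin φ₂ + cos φ₁ cos φ₂ cos Δλ = (0.0764)(-0.3933) + (0.9971)(0.9194)(0.9991) = 0.88585,
so c = arccos(0.88585) = 0.48247 rad.
On the unit sphere the arc length equals the central angle: 0.4825.

0.4825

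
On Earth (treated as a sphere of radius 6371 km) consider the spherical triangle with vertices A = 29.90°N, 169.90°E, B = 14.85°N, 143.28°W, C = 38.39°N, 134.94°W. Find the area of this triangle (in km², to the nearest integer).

7131172 km²

Side lengths (central angles): a = 0.4305, b = 0.7986, c = 0.7938 rad; semiperimeter s = 1.0114.
By l'Huilier's theorem, tan(E/4) = √[tan(s/2) tan((s−a)/2) tan((s−b)/2) tan((s−c)/2)], giving spherical excess E = 0.1757 rad.
Area = E·R² = 0.1757 × (6371)² ≈ 7131172 km².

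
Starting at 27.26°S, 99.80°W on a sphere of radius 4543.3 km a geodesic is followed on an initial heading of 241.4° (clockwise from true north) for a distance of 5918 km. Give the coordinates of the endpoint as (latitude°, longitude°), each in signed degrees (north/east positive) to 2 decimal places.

Angular distance δ = d/R = 5918/4543.3 = 1.30258 rad; initial bearing θ = 4.2132 rad.
sin φ₂ = sin φ₁ cos δ + cos φ₁ sin δ cos θ = (-0.4580)(0.2650) + (0.8889)(0.9642)(-0.4787) = -0.5317, so φ₂ = -32.12°.
Δλ = atan2(sin θ sin δ cos φ₁, cos δ − sin φ₁ sin φ₂) = atan2(-0.7526, 0.0215) = -88.365°.
λ₂ = -99.800° − 88.365° = -188.16° → 171.84° after wrapping to (−180°, 180°].

-32.12°, 171.84°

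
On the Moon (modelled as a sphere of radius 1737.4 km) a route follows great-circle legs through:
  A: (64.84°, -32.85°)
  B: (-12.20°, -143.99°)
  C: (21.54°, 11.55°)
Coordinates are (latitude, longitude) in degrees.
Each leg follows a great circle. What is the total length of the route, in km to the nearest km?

Leg A→B: central angle 1.9189 rad, distance 3333.9 km.
Leg B→C: central angle 2.7025 rad, distance 4695.4 km.
Total: 3333.9 + 4695.4 ≈ 8029 km.

8029 km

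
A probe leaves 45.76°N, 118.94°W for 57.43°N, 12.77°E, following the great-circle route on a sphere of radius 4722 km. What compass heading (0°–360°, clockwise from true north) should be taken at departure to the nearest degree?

25°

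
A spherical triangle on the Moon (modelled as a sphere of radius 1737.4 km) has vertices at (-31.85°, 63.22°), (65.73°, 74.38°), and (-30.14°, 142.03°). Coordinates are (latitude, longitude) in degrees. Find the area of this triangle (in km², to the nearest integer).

4468048 km²

Side lengths (central angles): a = 1.8992, b = 1.1511, c = 1.7098 rad; semiperimeter s = 2.3800.
By l'Huilier's theorem, tan(E/4) = √[tan(s/2) tan((s−a)/2) tan((s−b)/2) tan((s−c)/2)], giving spherical excess E = 1.4802 rad.
Area = E·R² = 1.4802 × (1737.4)² ≈ 4468048 km².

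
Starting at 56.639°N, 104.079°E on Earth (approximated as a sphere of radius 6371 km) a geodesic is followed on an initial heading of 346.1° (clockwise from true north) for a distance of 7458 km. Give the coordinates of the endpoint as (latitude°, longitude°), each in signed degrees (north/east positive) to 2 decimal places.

54.79°, -53.36°

Angular distance δ = d/R = 7458/6371 = 1.17062 rad; initial bearing θ = 6.0406 rad.
sin φ₂ = sin φ₁ cos δ + cos φ₁ sin δ cos θ = (0.8352)(0.3896) + (0.5499)(0.9210)(0.9707) = 0.8170, so φ₂ = 54.79°.
Δλ = atan2(sin θ sin δ cos φ₁, cos δ − sin φ₁ sin φ₂) = atan2(-0.1217, -0.2928) = -157.436°.
λ₂ = 104.079° − 157.436° = -53.36°.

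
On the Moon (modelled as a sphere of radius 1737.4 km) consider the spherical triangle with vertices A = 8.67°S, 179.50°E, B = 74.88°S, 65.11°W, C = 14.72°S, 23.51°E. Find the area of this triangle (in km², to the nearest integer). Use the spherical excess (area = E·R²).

Side lengths (central angles): a = 1.3167, b = 2.5591, c = 1.5358 rad; semiperimeter s = 2.7058.
By l'Huilier's theorem, tan(E/4) = √[tan(s/2) tan((s−a)/2) tan((s−b)/2) tan((s−c)/2)], giving spherical excess E = 1.6174 rad.
Area = E·R² = 1.6174 × (1737.4)² ≈ 4882294 km².

4882294 km²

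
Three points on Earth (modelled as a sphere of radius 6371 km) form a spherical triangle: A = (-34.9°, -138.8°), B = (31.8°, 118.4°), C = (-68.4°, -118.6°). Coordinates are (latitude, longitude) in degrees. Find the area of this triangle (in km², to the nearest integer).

44508221 km²

Side lengths (central angles): a = 2.2921, b = 0.6175, c = 2.0442 rad; semiperimeter s = 2.4769.
By l'Huilier's theorem, tan(E/4) = √[tan(s/2) tan((s−a)/2) tan((s−b)/2) tan((s−c)/2)], giving spherical excess E = 1.0965 rad.
Area = E·R² = 1.0965 × (6371)² ≈ 44508221 km².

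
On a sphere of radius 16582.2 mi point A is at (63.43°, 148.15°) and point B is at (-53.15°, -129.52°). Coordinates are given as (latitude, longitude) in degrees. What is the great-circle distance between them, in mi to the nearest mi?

With latitudes φ₁ = 63.430°, φ₂ = -53.150° and longitude difference Δλ = 82.330°:
cos c = sin φ₁ sin φ₂ + cos φ₁ cos φ₂ cos Δλ = (0.8944)(-0.8002) + (0.4473)(0.5997)(0.1335) = -0.67989,
so c = arccos(-0.67989) = 2.31842 rad.
Distance = R·c = 16582.2 × 2.3184 ≈ 38444 mi.

38444 mi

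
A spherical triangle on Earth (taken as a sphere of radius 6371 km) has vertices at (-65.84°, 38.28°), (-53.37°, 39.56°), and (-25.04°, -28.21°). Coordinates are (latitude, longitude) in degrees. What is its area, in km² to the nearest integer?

4814359 km²

Side lengths (central angles): a = 0.9954, b = 1.0074, c = 0.2179 rad; semiperimeter s = 1.1103.
By l'Huilier's theorem, tan(E/4) = √[tan(s/2) tan((s−a)/2) tan((s−b)/2) tan((s−c)/2)], giving spherical excess E = 0.1186 rad.
Area = E·R² = 0.1186 × (6371)² ≈ 4814359 km².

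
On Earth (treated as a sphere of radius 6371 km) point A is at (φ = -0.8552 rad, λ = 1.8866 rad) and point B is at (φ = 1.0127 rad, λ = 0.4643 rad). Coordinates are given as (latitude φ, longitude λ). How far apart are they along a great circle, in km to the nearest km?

14018 km

Let φ₁ = -0.8552 rad, φ₂ = 1.0127 rad, and Δλ = -1.4223 rad.
cos c = sin φ₁ sin φ₂ + cos φ₁ cos φ₂ cos Δλ = (-0.7547)(0.8483) + (0.6561)(0.5296)(0.1480) = -0.58878,
so c = arccos(-0.58878) = 2.20035 rad.
Distance = R·c = 6371 × 2.2003 ≈ 14018 km.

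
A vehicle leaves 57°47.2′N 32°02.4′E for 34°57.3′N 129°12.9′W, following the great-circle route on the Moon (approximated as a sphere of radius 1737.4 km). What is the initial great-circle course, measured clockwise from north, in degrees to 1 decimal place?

344.7°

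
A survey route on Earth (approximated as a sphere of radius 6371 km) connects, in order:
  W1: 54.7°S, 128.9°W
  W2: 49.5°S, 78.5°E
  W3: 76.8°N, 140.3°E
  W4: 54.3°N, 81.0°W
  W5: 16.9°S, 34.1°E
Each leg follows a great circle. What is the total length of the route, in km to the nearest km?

41135 km

Leg W1→W2: central angle 1.2793 rad, distance 8150.3 km.
Leg W2→W3: central angle 2.3053 rad, distance 14687.2 km.
Leg W3→W4: central angle 0.8086 rad, distance 5151.5 km.
Leg W4→W5: central angle 2.0634 rad, distance 13145.9 km.
Total: 8150.3 + 14687.2 + 5151.5 + 13145.9 ≈ 41135 km.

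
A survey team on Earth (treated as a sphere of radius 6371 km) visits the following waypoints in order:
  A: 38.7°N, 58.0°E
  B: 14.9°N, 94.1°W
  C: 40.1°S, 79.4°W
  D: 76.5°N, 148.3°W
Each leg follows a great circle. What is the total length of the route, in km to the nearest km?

Leg A→B: central angle 2.1011 rad, distance 13385.8 km.
Leg B→C: central angle 0.9892 rad, distance 6302.0 km.
Leg C→D: central angle 2.1676 rad, distance 13810.1 km.
Total: 13385.8 + 6302.0 + 13810.1 ≈ 33498 km.

33498 km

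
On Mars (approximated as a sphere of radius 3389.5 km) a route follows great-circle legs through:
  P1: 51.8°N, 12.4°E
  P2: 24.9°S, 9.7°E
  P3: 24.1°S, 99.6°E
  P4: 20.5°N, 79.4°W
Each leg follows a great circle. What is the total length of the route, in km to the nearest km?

Leg P1→P2: central angle 1.3393 rad, distance 4539.6 km.
Leg P2→P3: central angle 1.3965 rad, distance 4733.6 km.
Leg P3→P4: central angle 3.0767 rad, distance 10428.5 km.
Total: 4539.6 + 4733.6 + 10428.5 ≈ 19702 km.

19702 km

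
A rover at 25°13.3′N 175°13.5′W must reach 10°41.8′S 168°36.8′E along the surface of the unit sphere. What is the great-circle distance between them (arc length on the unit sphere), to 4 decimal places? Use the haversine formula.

0.6845

Let φ₁ = 0.4402 rad, φ₂ = -0.1867 rad, and Δλ = -0.2821 rad.
Haversine: a = sin²(Δφ/2) + cos φ₁ cos φ₂ sin²(Δλ/2) = 0.0951 + (0.9047)(0.9826)(0.0198) = 0.11264.
Central angle c = 2·arcsin(√a) = 0.68452 rad.
On the unit sphere the arc length equals the central angle: 0.6845.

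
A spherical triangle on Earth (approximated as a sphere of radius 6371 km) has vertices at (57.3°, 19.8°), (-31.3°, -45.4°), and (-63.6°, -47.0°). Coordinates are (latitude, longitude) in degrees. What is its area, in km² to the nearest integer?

21187344 km²

Side lengths (central angles): a = 0.5640, b = 2.2904, c = 1.8168 rad; semiperimeter s = 2.3356.
By l'Huilier's theorem, tan(E/4) = √[tan(s/2) tan((s−a)/2) tan((s−b)/2) tan((s−c)/2)], giving spherical excess E = 0.5220 rad.
Area = E·R² = 0.5220 × (6371)² ≈ 21187344 km².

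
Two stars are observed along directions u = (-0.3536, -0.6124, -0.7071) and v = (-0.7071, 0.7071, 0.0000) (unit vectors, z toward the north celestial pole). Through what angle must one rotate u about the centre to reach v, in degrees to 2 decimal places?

u·v = -0.1830; |u| = 1.0000, |v| = 1.0000.
cos θ = (u·v)/(|u||v|) = -0.1830, so θ = 100.54°.

100.54°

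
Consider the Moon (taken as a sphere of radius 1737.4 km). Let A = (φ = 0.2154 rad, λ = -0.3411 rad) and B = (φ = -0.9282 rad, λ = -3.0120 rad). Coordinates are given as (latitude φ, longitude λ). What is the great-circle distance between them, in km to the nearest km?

4059 km

With latitudes φ₁ = 12.342°, φ₂ = -53.182° and longitude difference Δλ = -153.031°:
Haversine: a = sin²(Δφ/2) + cos φ₁ cos φ₂ sin²(Δλ/2) = 0.2928 + (0.9769)(0.5993)(0.9456) = 0.84644.
Central angle c = 2·arcsin(√a) = 2.33626 rad.
Distance = R·c = 1737.4 × 2.3363 ≈ 4059 km.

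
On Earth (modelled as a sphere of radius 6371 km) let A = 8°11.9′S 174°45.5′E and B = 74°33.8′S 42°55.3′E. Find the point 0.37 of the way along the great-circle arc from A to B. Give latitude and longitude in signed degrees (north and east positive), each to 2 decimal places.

Central angle δ = 1.6091 rad. Interpolating on the sphere with fraction f = 0.37:
P = [sin((1−f)δ)·A + sin(fδ)·B] / sin δ = 0.8494·A + 0.5612·B in Cartesian coordinates,
giving P = (-0.7278, 0.1785, -0.6621), i.e. latitude -41.46°, longitude 166.22°.

-41.46°, 166.22°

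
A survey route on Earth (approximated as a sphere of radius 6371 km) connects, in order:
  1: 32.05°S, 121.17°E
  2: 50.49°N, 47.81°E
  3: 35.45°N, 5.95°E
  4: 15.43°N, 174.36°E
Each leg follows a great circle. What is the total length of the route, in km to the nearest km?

29607 km

Leg 1→2: central angle 1.8286 rad, distance 11650.3 km.
Leg 2→3: central angle 0.5854 rad, distance 3729.8 km.
Leg 3→4: central angle 2.2331 rad, distance 14227.1 km.
Total: 11650.3 + 3729.8 + 14227.1 ≈ 29607 km.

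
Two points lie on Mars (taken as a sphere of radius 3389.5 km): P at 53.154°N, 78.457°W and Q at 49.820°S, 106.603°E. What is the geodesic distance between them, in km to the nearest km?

With latitudes φ₁ = 53.154°, φ₂ = -49.820° and longitude difference Δλ = -174.940°:
Haversine: a = sin²(Δφ/2) + cos φ₁ cos φ₂ sin²(Δλ/2) = 0.6123 + (0.5997)(0.6452)(0.9981) = 0.99840.
Central angle c = 2·arcsin(√a) = 3.06157 rad.
Distance = R·c = 3389.5 × 3.0616 ≈ 10377 km.

10377 km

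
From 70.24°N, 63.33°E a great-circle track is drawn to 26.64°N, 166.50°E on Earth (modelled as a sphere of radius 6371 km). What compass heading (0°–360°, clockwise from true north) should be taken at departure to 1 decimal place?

68.5°

With φ₁ = 1.2259, φ₂ = 0.4650, Δλ = 1.8007 rad, the forward-azimuth formula gives
θ = atan2( sin Δλ cos φ₂ , cos φ₁ sin φ₂ − sin φ₁ cos φ₂ cos Δλ ) = atan2(0.8703, 0.3433) = 68.48°.
So the initial bearing is 68.5°.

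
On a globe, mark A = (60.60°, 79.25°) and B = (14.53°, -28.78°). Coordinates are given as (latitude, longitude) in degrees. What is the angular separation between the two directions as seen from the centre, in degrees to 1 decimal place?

85.9°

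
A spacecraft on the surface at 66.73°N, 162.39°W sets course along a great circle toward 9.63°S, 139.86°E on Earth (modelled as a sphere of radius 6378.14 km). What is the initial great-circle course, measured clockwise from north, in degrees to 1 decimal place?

236.6°

Δλ = -57.750° = -1.0079 rad.
y = sin Δλ · cos φ₂ = (-0.8457)(0.9859) = -0.8338
x = cos φ₁ sin φ₂ − sin φ₁ cos φ₂ cos Δλ = (0.3951)(-0.1673) − (0.9187)(0.9859)(0.5336) = -0.5494
θ = atan2(y, x) = -123.38°; adding 360° gives 236.6°.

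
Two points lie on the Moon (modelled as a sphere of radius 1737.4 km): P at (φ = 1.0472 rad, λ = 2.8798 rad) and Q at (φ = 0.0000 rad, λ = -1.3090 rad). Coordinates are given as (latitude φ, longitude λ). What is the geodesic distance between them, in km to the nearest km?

3168 km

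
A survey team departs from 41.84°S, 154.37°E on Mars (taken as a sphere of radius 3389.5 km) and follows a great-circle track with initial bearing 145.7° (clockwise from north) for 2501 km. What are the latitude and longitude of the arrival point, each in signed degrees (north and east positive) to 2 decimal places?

-65.17°, -141.10°

Angular distance δ = d/R = 2501/3389.5 = 0.73787 rad; initial bearing θ = 2.5429 rad.
sin φ₂ = sin φ₁ cos δ + cos φ₁ sin δ cos θ = (-0.6671)(0.7399) + (0.7450)(0.6727)(-0.8261) = -0.9076, so φ₂ = -65.17°.
Δλ = atan2(sin θ sin δ cos φ₁, cos δ − sin φ₁ sin φ₂) = atan2(0.2824, 0.1345) = 64.534°.
λ₂ = 154.370° + 64.534° = 218.90° → -141.10° after wrapping to (−180°, 180°].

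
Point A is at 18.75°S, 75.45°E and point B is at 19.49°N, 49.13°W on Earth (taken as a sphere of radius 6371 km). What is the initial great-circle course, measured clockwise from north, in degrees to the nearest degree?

281°

Δλ = -124.580° = -2.1743 rad.
y = sin Δλ · cos φ₂ = (-0.8233)(0.9427) = -0.7762
x = cos φ₁ sin φ₂ − sin φ₁ cos φ₂ cos Δλ = (0.9469)(0.3336) − (-0.3214)(0.9427)(-0.5676) = 0.1440
θ = atan2(y, x) = -79.49°; adding 360° gives 281°.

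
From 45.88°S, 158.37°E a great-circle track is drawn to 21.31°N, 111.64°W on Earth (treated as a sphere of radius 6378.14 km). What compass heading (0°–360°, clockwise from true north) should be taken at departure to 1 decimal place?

74.8°

With φ₁ = -0.8008, φ₂ = 0.3719, Δλ = 1.5706 rad, the forward-azimuth formula gives
θ = atan2( sin Δλ cos φ₂ , cos φ₁ sin φ₂ − sin φ₁ cos φ₂ cos Δλ ) = atan2(0.9316, 0.2531) = 74.80°.
So the initial bearing is 74.8°.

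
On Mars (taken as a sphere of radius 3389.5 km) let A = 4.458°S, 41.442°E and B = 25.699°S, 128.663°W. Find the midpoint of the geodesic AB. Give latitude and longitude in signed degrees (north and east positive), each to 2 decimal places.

-69.66°, -13.34°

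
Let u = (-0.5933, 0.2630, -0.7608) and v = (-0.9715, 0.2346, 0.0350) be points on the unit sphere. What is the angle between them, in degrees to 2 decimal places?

52.31°

u·v = 0.6115; |u| = 1.0000, |v| = 1.0000.
cos θ = (u·v)/(|u||v|) = 0.6114, so θ = 52.31°.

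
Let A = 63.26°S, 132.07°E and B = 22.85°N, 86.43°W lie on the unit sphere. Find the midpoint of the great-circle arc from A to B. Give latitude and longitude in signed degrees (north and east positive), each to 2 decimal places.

-38.50°, -112.62°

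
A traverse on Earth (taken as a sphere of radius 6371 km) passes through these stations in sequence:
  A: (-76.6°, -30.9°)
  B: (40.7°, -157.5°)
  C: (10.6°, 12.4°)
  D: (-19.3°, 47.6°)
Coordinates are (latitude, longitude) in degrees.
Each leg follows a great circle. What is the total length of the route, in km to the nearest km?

34615 km

Leg A→B: central angle 2.4025 rad, distance 15306.5 km.
Leg B→C: central angle 2.2315 rad, distance 14217.1 km.
Leg C→D: central angle 0.7992 rad, distance 5091.9 km.
Total: 15306.5 + 14217.1 + 5091.9 ≈ 34615 km.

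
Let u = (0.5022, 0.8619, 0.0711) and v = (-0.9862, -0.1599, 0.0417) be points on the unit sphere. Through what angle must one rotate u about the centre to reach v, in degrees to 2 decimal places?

u·v = -0.6301; |u| = 1.0001, |v| = 0.9999.
cos θ = (u·v)/(|u||v|) = -0.6301, so θ = 129.06°.

129.06°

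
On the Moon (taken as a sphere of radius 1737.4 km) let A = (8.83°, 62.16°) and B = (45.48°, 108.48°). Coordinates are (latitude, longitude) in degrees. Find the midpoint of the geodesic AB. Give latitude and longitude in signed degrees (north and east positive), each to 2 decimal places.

The central angle between A and B is δ = 0.9423 rad.
With f = 0.5, the slerp weights are sin((1−f)δ)/sin δ = 0.5611 and sin(fδ)/sin δ = 0.5611.
Weighted sum of the unit vectors: (0.5611)·(0.4615,0.8738,0.1535) + (0.5611)·(-0.2222,0.6650,0.7130) = (0.1342, 0.8635, 0.4862).
Converting back: φ = atan2(z, √(x²+y²)) = 29.09°, λ = atan2(y, x) = 81.16°.

29.09°, 81.16°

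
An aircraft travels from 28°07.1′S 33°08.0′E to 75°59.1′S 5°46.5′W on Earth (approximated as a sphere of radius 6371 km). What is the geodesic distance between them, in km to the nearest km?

With latitudes φ₁ = -28.118°, φ₂ = -75.985° and longitude difference Δλ = -38.908°:
cos c = sin φ₁ sin φ₂ + cos φ₁ cos φ₂ cos Δλ = (-0.4713)(-0.9702) + (0.8820)(0.2422)(0.7782) = 0.62347,
so c = arccos(0.62347) = 0.89762 rad.
Distance = R·c = 6371 × 0.8976 ≈ 5719 km.

5719 km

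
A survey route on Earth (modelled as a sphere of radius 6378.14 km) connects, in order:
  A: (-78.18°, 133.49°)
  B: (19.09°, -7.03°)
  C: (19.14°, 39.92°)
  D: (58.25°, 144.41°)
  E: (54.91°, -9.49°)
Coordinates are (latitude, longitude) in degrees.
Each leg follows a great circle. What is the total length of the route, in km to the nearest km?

34314 km

Leg A→B: central angle 2.0596 rad, distance 13136.1 km.
Leg B→C: central angle 0.7718 rad, distance 4922.5 km.
Leg C→D: central angle 1.4158 rad, distance 9029.9 km.
Leg D→E: central angle 1.1328 rad, distance 7225.0 km.
Total: 13136.1 + 4922.5 + 9029.9 + 7225.0 ≈ 34314 km.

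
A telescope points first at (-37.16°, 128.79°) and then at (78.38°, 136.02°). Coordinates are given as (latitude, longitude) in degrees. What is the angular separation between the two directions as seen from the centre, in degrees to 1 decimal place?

With latitudes φ₁ = -37.160°, φ₂ = 78.380° and longitude difference Δλ = 7.230°:
Haversine: a = sin²(Δφ/2) + cos φ₁ cos φ₂ sin²(Δλ/2) = 0.7156 + (0.7970)(0.2014)(0.0040) = 0.71621.
Central angle c = 2·arcsin(√a) = 2.01797 rad.
So the angular separation is 115.6°.

115.6°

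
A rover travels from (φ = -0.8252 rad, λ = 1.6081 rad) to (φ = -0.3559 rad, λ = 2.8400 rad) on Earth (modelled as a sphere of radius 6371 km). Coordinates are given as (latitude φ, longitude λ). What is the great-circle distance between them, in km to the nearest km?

With latitudes φ₁ = -47.280°, φ₂ = -20.392° and longitude difference Δλ = 70.583°:
cos c = sin φ₁ sin φ₂ + cos φ₁ cos φ₂ cos Δλ = (-0.7347)(-0.3484) + (0.6784)(0.9373)(0.3324) = 0.46739,
so c = arccos(0.46739) = 1.08446 rad.
Distance = R·c = 6371 × 1.0845 ≈ 6909 km.

6909 km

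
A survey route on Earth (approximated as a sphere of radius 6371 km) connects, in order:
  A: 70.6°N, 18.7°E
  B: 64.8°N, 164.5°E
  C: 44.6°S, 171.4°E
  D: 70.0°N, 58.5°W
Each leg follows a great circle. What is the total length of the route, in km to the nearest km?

33009 km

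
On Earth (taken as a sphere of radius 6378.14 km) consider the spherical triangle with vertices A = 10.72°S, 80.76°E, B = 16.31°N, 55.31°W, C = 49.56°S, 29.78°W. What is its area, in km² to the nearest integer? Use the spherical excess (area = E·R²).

Side lengths (central angles): a = 1.2153, b = 1.6529, c = 2.3911 rad; semiperimeter s = 2.6297.
By l'Huilier's theorem, tan(E/4) = √[tan(s/2) tan((s−a)/2) tan((s−b)/2) tan((s−c)/2)], giving spherical excess E = 1.7115 rad.
Area = E·R² = 1.7115 × (6378.14)² ≈ 69623395 km².

69623395 km²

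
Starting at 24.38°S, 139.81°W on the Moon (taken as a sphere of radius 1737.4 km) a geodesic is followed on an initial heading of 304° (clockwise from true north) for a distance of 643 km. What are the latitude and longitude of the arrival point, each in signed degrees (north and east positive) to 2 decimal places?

Angular distance δ = d/R = 643/1737.4 = 0.37009 rad; initial bearing θ = 5.3058 rad.
sin φ₂ = sin φ₁ cos δ + cos φ₁ sin δ cos θ = (-0.4128)(0.9323) + (0.9108)(0.3617)(0.5592) = -0.2006, so φ₂ = -11.57°.
Δλ = atan2(sin θ sin δ cos φ₁, cos δ − sin φ₁ sin φ₂) = atan2(-0.2731, 0.8495) = -17.824°.
λ₂ = -139.810° − 17.824° = -157.63°.

-11.57°, -157.63°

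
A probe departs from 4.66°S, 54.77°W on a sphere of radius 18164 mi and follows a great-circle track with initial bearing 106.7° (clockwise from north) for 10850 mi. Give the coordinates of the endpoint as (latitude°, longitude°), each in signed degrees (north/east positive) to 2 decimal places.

Angular distance δ = d/R = 10850/18164 = 0.59734 rad; initial bearing θ = 1.8623 rad.
sin φ₂ = sin φ₁ cos δ + cos φ₁ sin δ cos θ = (-0.0812)(0.8268) + (0.9967)(0.5624)(-0.2874) = -0.2283, so φ₂ = -13.19°.
Δλ = atan2(sin θ sin δ cos φ₁, cos δ − sin φ₁ sin φ₂) = atan2(0.5369, 0.8083) = 33.596°.
λ₂ = -54.770° + 33.596° = -21.17°.

-13.19°, -21.17°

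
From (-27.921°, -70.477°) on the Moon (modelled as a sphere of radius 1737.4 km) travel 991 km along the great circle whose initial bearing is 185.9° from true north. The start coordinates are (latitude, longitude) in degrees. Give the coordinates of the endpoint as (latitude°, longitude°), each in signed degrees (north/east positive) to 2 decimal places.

Angular distance δ = d/R = 991/1737.4 = 0.57039 rad; initial bearing θ = 3.2446 rad.
sin φ₂ = sin φ₁ cos δ + cos φ₁ sin δ cos θ = (-0.4683)(0.8417) + (0.8836)(0.5400)(-0.9947) = -0.8687, so φ₂ = -60.31°.
Δλ = atan2(sin θ sin δ cos φ₁, cos δ − sin φ₁ sin φ₂) = atan2(-0.0490, 0.4349) = -6.434°.
λ₂ = -70.477° − 6.434° = -76.91°.

-60.31°, -76.91°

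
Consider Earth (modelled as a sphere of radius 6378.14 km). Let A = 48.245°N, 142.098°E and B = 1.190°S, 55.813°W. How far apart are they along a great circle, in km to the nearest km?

With latitudes φ₁ = 48.245°, φ₂ = -1.190° and longitude difference Δλ = 162.089°:
cos c = sin φ₁ sin φ₂ + cos φ₁ cos φ₂ cos Δλ = (0.7460)(-0.0208) + (0.6659)(0.9998)(-0.9515) = -0.64903,
so c = arccos(-0.64903) = 2.27710 rad.
Distance = R·c = 6378.14 × 2.2771 ≈ 14524 km.

14524 km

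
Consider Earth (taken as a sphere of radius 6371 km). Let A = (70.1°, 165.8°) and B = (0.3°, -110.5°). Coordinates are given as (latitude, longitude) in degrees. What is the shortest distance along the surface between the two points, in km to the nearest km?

Let φ₁ = 1.2235 rad, φ₂ = 0.0052 rad, and Δλ = 1.4608 rad.
Haversine: a = sin²(Δφ/2) + cos φ₁ cos φ₂ sin²(Δλ/2) = 0.3274 + (0.3404)(1.0000)(0.4451) = 0.47886.
Central angle c = 2·arcsin(√a) = 1.52851 rad.
Distance = R·c = 6371 × 1.5285 ≈ 9738 km.

9738 km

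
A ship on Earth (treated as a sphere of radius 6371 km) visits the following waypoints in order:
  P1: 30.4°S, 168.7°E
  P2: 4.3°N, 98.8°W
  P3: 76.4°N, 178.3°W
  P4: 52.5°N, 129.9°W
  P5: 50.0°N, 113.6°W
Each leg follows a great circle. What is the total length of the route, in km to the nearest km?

Leg P1→P2: central angle 1.6463 rad, distance 10488.7 km.
Leg P2→P3: central angle 1.4549 rad, distance 9269.4 km.
Leg P3→P4: central angle 0.5234 rad, distance 3334.3 km.
Leg P4→P5: central angle 0.1829 rad, distance 1165.3 km.
Total: 10488.7 + 9269.4 + 3334.3 + 1165.3 ≈ 24258 km.

24258 km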